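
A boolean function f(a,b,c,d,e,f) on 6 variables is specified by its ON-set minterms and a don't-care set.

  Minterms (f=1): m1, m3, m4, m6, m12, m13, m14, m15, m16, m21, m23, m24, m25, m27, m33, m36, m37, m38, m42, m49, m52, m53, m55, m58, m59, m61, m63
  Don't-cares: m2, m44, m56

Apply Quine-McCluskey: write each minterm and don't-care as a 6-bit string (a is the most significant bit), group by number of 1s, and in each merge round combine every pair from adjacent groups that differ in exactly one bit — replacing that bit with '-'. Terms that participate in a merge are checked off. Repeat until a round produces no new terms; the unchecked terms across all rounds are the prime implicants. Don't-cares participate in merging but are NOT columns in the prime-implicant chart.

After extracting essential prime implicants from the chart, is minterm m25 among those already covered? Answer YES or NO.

NO

[col 0] 000001*, 000010*, 000011*, 000100*, 000110*, 001100*, 001101*, 001110*, 001111*, 010000*, 010101*, 010111*, 011000*, 011001*, 011011*, 100001*, 100100*, 100101*, 100110*, 101010*, 101100*, 110001*, 110100*, 110101*, 110111*, 111000*, 111010*, 111011*, 111101*, 111111*
[col 1] -00001, -00100*, -00110*, -01100*, -10101*, -10111*, -11000, -11011, 00-100*, 00-110*, 000-10, 0000-1, 00001-, 0001-0*, 0011-0*, 0011-1*, 00110-*, 00111-*, 01-000, 0101-1*, 0110-1, 01100-, 1-0001*, 1-0100*, 1-0101*, 1-1010, 10-100*, 100-01*, 1001-0*, 10010-*, 11-101*, 11-111*, 110-01*, 1101-1*, 11010-*, 111-11, 1110-0, 11101-, 1111-1*
[col 2] -0-100, -001-0, -101-1, 00-1-0, 0011--, 1-0-01, 1-010-, 11-1-1
Prime implicants: -0-100, -00001, -001-0, -101-1, -11000, -11011, 00-1-0, 000-10, 0000-1, 00001-, 0011--, 01-000, 0110-1, 01100-, 1-0-01, 1-010-, 1-1010, 11-1-1, 111-11, 1110-0, 11101-
PI chart (minterm → PIs covering it):
  1 | -00001,0000-1
  3 | 0000-1,00001-
  4 | -0-100,-001-0,00-1-0
  6 | -001-0,00-1-0,000-10
  12 | -0-100,00-1-0,0011--
  13 | 0011--  (sole → essential)
  14 | 00-1-0,0011--
  15 | 0011--  (sole → essential)
  16 | 01-000  (sole → essential)
  21 | -101-1  (sole → essential)
  23 | -101-1  (sole → essential)
  24 | -11000,01-000,01100-
  25 | 0110-1,01100-
  27 | -11011,0110-1
  33 | -00001,1-0-01
  36 | -0-100,-001-0,1-010-
  37 | 1-0-01,1-010-
  38 | -001-0  (sole → essential)
  42 | 1-1010  (sole → essential)
  49 | 1-0-01  (sole → essential)
  52 | 1-010-  (sole → essential)
  53 | -101-1,1-0-01,1-010-,11-1-1
  55 | -101-1,11-1-1
  58 | 1-1010,1110-0,11101-
  59 | -11011,111-11,11101-
  61 | 11-1-1  (sole → essential)
  63 | 11-1-1,111-11
Essential prime implicants: -001-0, -101-1, 0011--, 01-000, 1-0-01, 1-010-, 1-1010, 11-1-1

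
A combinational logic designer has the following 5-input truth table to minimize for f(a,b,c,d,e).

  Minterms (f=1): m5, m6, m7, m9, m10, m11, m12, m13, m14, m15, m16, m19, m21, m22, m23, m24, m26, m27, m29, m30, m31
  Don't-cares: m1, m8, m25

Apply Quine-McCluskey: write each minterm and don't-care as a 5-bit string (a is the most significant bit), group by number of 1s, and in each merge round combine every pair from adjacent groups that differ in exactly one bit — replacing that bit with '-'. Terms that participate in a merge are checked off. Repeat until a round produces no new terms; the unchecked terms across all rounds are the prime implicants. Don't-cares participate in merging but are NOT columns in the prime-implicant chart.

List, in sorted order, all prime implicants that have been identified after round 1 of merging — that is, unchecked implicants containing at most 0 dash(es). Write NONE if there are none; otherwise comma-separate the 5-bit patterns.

NONE

Round 0: 00001✓ 00101✓ 00110✓ 00111✓ 01000✓ 01001✓ 01010✓ 01011✓ 01100✓ 01101✓ 01110✓ 01111✓ 10000✓ 10011✓ 10101✓ 10110✓ 10111✓ 11000✓ 11001✓ 11010✓ 11011✓ 11101✓ 11110✓ 11111✓
Round 1: -0101✓ -0110✓ -0111✓ -1000✓ -1001✓ -1010✓ -1011✓ -1101✓ -1110✓ -1111✓ 0-001✓ 0-101✓ 0-110✓ 0-111✓ 00-01✓ 001-1✓ 0011-✓ 01-00✓ 01-01✓ 01-10✓ 01-11✓ 010-0✓ 010-1✓ 0100-✓ 0101-✓ 011-0✓ 011-1✓ 0110-✓ 0111-✓ 1-000 1-011✓ 1-101✓ 1-110✓ 1-111✓ 10-11✓ 101-1✓ 1011-✓ 11-01✓ 11-10✓ 11-11✓ 110-0✓ 110-1✓ 1100-✓ 1101-✓ 111-1✓ 1111-✓
Round 2: --101✓ --110✓ --111✓ -01-1✓ -011-✓ -1-01✓ -1-10✓ -1-11✓ -10-0✓ -10-1✓ -100-✓ -101-✓ -11-1✓ -111-✓ 0--01 0-1-1✓ 0-11-✓ 01--0✓ 01--1✓ 01-0-✓ 01-1-✓ 010--✓ 011--✓ 1--11 1-1-1✓ 1-11-✓ 11--1✓ 11-1-✓ 110--✓
Round 3: --1-1 --11- -1--1 -1-1- -10-- 01---
PIs = {--1-1, --11-, -1--1, -1-1-, -10--, 0--01, 01---, 1--11, 1-000}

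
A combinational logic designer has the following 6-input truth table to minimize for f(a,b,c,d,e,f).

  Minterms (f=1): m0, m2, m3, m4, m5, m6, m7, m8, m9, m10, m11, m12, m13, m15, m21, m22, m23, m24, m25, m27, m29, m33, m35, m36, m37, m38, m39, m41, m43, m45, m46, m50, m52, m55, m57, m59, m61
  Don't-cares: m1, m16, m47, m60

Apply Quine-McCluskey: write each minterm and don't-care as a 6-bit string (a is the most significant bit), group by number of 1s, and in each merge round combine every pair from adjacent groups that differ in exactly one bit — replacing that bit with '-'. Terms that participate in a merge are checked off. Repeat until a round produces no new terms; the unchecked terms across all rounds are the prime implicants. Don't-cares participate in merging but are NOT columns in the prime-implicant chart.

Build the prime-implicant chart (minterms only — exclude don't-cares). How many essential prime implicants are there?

8

Round 0: 000000✓ 000001✓ 000010✓ 000011✓ 000100✓ 000101✓ 000110✓ 000111✓ 001000✓ 001001✓ 001010✓ 001011✓ 001100✓ 001101✓ 001111✓ 010000✓ 010101✓ 010110✓ 010111✓ 011000✓ 011001✓ 011011✓ 011101✓ 100001✓ 100011✓ 100100✓ 100101✓ 100110✓ 100111✓ 101001✓ 101011✓ 101101✓ 101110✓ 101111✓ 110010 110100✓ 110111✓ 111001✓ 111011✓ 111100✓ 111101✓
Round 1: -00001✓ -00011✓ -00100✓ -00101✓ -00110✓ -00111✓ -01001✓ -01011✓ -01101✓ -01111✓ -10111✓ -11001✓ -11011✓ -11101✓ 0-0000✓ 0-0101✓ 0-0110✓ 0-0111✓ 0-1000✓ 0-1001✓ 0-1011✓ 0-1101✓ 00-000✓ 00-001✓ 00-010✓ 00-011✓ 00-100✓ 00-101✓ 00-111✓ 000-00✓ 000-01✓ 000-10✓ 000-11✓ 0000-0✓ 0000-1✓ 00000-✓ 00001-✓ 0001-0✓ 0001-1✓ 00010-✓ 00011-✓ 001-00✓ 001-01✓ 001-11✓ 0010-0✓ 0010-1✓ 00100-✓ 00101-✓ 0011-1✓ 00110-✓ 01-000✓ 01-101✓ 0101-1✓ 01011-✓ 011-01✓ 0110-1✓ 01100-✓ 1-0100 1-0111✓ 1-1001✓ 1-1011✓ 1-1101✓ 10-001✓ 10-011✓ 10-101✓ 10-110✓ 10-111✓ 100-01✓ 100-11✓ 1000-1✓ 1001-0✓ 1001-1✓ 10010-✓ 10011-✓ 101-01✓ 101-11✓ 1010-1✓ 1011-1✓ 10111-✓ 11-100 111-01✓ 1110-1✓ 11110-
Round 2: --0111 --1001✓ --1011✓ --1101✓ -0-001✓ -0-011✓ -0-101✓ -0-111✓ -00-01✓ -00-11✓ -000-1✓ -001-0✓ -001-1✓ -0010-✓ -0011-✓ -01-01✓ -01-11✓ -010-1✓ -011-1✓ -11-01✓ -110-1✓ 0--000 0--101 0-01-1 0-011- 0-1-01✓ 0-10-1✓ 0-100- 00--00✓ 00--01✓ 00--11✓ 00-0-0✓ 00-0-1✓ 00-00-✓ 00-01-✓ 00-1-1✓ 00-10-✓ 000--0✓ 000--1✓ 000-0-✓ 000-1-✓ 0000--✓ 0001--✓ 001--1✓ 001-0-✓ 0010--✓ 1-1-01✓ 1-10-1✓ 10--01✓ 10--11✓ 10-0-1✓ 10-1-1✓ 10-11- 100--1✓ 1001--✓ 101--1✓
Round 3: --1-01 --10-1 -0--01✓ -0--11✓ -0-0-1✓ -0-1-1✓ -00--1✓ -001-- -01--1✓ 00---1✓ 00--0- 00-0-- 000--- 10---1✓
Round 4: -0---1
PIs = {--0111, --1-01, --10-1, -0---1, -001--, 0--000, 0--101, 0-01-1, 0-011-, 0-100-, 00--0-, 00-0--, 000---, 1-0100, 10-11-, 11-100, 110010, 11110-}
Coverage chart:
  m0: 0--000,00--0-,00-0--,000---
  m2: 00-0--,000---
  m3: -0---1,00-0--,000---
  m4: -001--,00--0-,000---
  m5: -0---1,-001--,0--101,0-01-1,00--0-,000---
  m6: -001--,0-011-,000---
  m7: --0111,-0---1,-001--,0-01-1,0-011-,000---
  m8: 0--000,0-100-,00--0-,00-0--
  m9: --1-01,--10-1,-0---1,0-100-,00--0-,00-0--
  m10: 00-0-- ←essential
  m11: --10-1,-0---1,00-0--
  m12: 00--0- ←essential
  m13: --1-01,-0---1,0--101,00--0-
  m15: -0---1 ←essential
  m21: 0--101,0-01-1
  m22: 0-011- ←essential
  m23: --0111,0-01-1,0-011-
  m24: 0--000,0-100-
  m25: --1-01,--10-1,0-100-
  m27: --10-1 ←essential
  m29: --1-01,0--101
  m33: -0---1 ←essential
  m35: -0---1 ←essential
  m36: -001--,1-0100
  m37: -0---1,-001--
  m38: -001--,10-11-
  m39: --0111,-0---1,-001--,10-11-
  m41: --1-01,--10-1,-0---1
  m43: --10-1,-0---1
  m45: --1-01,-0---1
  m46: 10-11- ←essential
  m50: 110010 ←essential
  m52: 1-0100,11-100
  m55: --0111 ←essential
  m57: --1-01,--10-1
  m59: --10-1 ←essential
  m61: --1-01,11110-
Essential: --0111, --10-1, -0---1, 0-011-, 00--0-, 00-0--, 10-11-, 110010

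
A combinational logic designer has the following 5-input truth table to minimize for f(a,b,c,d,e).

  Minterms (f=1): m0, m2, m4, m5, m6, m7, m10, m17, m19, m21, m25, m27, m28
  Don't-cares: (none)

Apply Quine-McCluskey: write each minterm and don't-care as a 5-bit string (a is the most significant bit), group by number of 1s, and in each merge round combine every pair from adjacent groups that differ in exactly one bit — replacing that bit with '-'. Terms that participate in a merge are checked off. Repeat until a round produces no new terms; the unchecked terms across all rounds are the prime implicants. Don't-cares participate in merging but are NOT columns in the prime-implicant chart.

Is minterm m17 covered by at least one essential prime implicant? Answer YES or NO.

YES

Round 0: 00000✓ 00010✓ 00100✓ 00101✓ 00110✓ 00111✓ 01010✓ 10001✓ 10011✓ 10101✓ 11001✓ 11011✓ 11100
Round 1: -0101 0-010 00-00✓ 00-10✓ 000-0✓ 001-0✓ 001-1✓ 0010-✓ 0011-✓ 1-001✓ 1-011✓ 10-01 100-1✓ 110-1✓
Round 2: 00--0 001-- 1-0-1
PIs = {-0101, 0-010, 00--0, 001--, 1-0-1, 10-01, 11100}
Coverage chart:
  m0: 00--0 ←essential
  m2: 0-010,00--0
  m4: 00--0,001--
  m5: -0101,001--
  m6: 00--0,001--
  m7: 001-- ←essential
  m10: 0-010 ←essential
  m17: 1-0-1,10-01
  m19: 1-0-1 ←essential
  m21: -0101,10-01
  m25: 1-0-1 ←essential
  m27: 1-0-1 ←essential
  m28: 11100 ←essential
Essential: 0-010, 00--0, 001--, 1-0-1, 11100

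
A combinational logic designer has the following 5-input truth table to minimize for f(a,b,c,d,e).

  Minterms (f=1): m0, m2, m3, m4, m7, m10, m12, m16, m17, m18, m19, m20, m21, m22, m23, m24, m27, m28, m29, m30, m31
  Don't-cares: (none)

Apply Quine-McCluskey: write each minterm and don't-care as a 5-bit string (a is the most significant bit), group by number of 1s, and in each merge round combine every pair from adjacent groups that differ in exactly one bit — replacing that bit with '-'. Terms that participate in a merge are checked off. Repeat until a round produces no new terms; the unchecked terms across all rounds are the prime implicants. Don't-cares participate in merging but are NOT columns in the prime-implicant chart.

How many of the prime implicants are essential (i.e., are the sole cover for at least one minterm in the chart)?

Round 0: 00000✓ 00010✓ 00011✓ 00100✓ 00111✓ 01010✓ 01100✓ 10000✓ 10001✓ 10010✓ 10011✓ 10100✓ 10101✓ 10110✓ 10111✓ 11000✓ 11011✓ 11100✓ 11101✓ 11110✓ 11111✓
Round 1: -0000✓ -0010✓ -0011✓ -0100✓ -0111✓ -1100✓ 0-010 0-100✓ 00-00✓ 00-11✓ 000-0✓ 0001-✓ 1-000✓ 1-011✓ 1-100✓ 1-101✓ 1-110✓ 1-111✓ 10-00✓ 10-01✓ 10-10✓ 10-11✓ 100-0✓ 100-1✓ 1000-✓ 1001-✓ 101-0✓ 101-1✓ 1010-✓ 1011-✓ 11-00✓ 11-11✓ 111-0✓ 111-1✓ 1110-✓ 1111-✓
Round 2: --100 -0-00 -0-11 -00-0 -001- 1--00 1--11 1-1-0✓ 1-1-1✓ 1-10-✓ 1-11-✓ 10--0✓ 10--1✓ 10-0-✓ 10-1-✓ 100--✓ 101--✓ 111--✓
Round 3: 1-1-- 10---
PIs = {--100, -0-00, -0-11, -00-0, -001-, 0-010, 1--00, 1--11, 1-1--, 10---}
Coverage chart:
  m0: -0-00,-00-0
  m2: -00-0,-001-,0-010
  m3: -0-11,-001-
  m4: --100,-0-00
  m7: -0-11 ←essential
  m10: 0-010 ←essential
  m12: --100 ←essential
  m16: -0-00,-00-0,1--00,10---
  m17: 10--- ←essential
  m18: -00-0,-001-,10---
  m19: -0-11,-001-,1--11,10---
  m20: --100,-0-00,1--00,1-1--,10---
  m21: 1-1--,10---
  m22: 1-1--,10---
  m23: -0-11,1--11,1-1--,10---
  m24: 1--00 ←essential
  m27: 1--11 ←essential
  m28: --100,1--00,1-1--
  m29: 1-1-- ←essential
  m30: 1-1-- ←essential
  m31: 1--11,1-1--
Essential: --100, -0-11, 0-010, 1--00, 1--11, 1-1--, 10---

7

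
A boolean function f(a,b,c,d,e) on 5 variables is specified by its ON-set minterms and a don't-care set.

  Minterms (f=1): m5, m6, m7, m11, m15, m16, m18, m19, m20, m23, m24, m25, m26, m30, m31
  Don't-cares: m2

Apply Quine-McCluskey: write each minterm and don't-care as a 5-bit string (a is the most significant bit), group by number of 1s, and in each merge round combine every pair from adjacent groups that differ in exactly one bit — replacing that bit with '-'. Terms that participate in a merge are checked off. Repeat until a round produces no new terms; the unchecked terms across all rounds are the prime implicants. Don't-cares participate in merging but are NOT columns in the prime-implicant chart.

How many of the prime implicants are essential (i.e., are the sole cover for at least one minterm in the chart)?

4

Round 0: 00010✓ 00101✓ 00110✓ 00111✓ 01011✓ 01111✓ 10000✓ 10010✓ 10011✓ 10100✓ 10111✓ 11000✓ 11001✓ 11010✓ 11110✓ 11111✓
Round 1: -0010 -0111✓ -1111✓ 0-111✓ 00-10 001-1 0011- 01-11 1-000✓ 1-010✓ 1-111✓ 10-00 10-11 100-0✓ 1001- 11-10 110-0✓ 1100- 1111-
Round 2: --111 1-0-0
PIs = {--111, -0010, 00-10, 001-1, 0011-, 01-11, 1-0-0, 10-00, 10-11, 1001-, 11-10, 1100-, 1111-}
Coverage chart:
  m5: 001-1 ←essential
  m6: 00-10,0011-
  m7: --111,001-1,0011-
  m11: 01-11 ←essential
  m15: --111,01-11
  m16: 1-0-0,10-00
  m18: -0010,1-0-0,1001-
  m19: 10-11,1001-
  m20: 10-00 ←essential
  m23: --111,10-11
  m24: 1-0-0,1100-
  m25: 1100- ←essential
  m26: 1-0-0,11-10
  m30: 11-10,1111-
  m31: --111,1111-
Essential: 001-1, 01-11, 10-00, 1100-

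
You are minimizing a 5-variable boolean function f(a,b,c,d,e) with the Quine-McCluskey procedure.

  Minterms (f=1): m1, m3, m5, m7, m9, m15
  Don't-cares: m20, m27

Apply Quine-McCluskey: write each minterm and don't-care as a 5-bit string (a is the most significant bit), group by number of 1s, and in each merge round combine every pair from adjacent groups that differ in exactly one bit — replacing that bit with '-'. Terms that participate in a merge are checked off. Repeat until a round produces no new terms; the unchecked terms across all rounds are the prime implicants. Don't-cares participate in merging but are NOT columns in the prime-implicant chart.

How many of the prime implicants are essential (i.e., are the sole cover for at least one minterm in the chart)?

3

size-2^0 implicants → 00001(✓)  00011(✓)  00101(✓)  00111(✓)  01001(✓)  01111(✓)  10100  11011
size-2^1 implicants → 0-001  0-111  00-01(✓)  00-11(✓)  000-1(✓)  001-1(✓)
size-2^2 implicants → 00--1
Unchecked terms (primes): 0-001, 0-111, 00--1, 10100, 11011
Minterm coverage:
  m1 ⊆ 0-001,00--1
  m3 ⊆ 00--1 [E]
  m5 ⊆ 00--1 [E]
  m7 ⊆ 0-111,00--1
  m9 ⊆ 0-001 [E]
  m15 ⊆ 0-111 [E]
E = {0-001, 0-111, 00--1}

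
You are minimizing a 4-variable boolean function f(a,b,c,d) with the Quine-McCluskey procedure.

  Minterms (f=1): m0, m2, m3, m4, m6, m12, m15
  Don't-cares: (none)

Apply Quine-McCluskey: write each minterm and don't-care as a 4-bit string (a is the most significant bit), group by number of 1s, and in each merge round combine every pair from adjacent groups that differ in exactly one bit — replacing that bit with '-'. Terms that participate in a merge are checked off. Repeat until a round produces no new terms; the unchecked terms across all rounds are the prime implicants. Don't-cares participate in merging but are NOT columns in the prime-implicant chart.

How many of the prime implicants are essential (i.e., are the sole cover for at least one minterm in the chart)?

Round 0: 0000✓ 0010✓ 0011✓ 0100✓ 0110✓ 1100✓ 1111
Round 1: -100 0-00✓ 0-10✓ 00-0✓ 001- 01-0✓
Round 2: 0--0
PIs = {-100, 0--0, 001-, 1111}
Coverage chart:
  m0: 0--0 ←essential
  m2: 0--0,001-
  m3: 001- ←essential
  m4: -100,0--0
  m6: 0--0 ←essential
  m12: -100 ←essential
  m15: 1111 ←essential
Essential: -100, 0--0, 001-, 1111

4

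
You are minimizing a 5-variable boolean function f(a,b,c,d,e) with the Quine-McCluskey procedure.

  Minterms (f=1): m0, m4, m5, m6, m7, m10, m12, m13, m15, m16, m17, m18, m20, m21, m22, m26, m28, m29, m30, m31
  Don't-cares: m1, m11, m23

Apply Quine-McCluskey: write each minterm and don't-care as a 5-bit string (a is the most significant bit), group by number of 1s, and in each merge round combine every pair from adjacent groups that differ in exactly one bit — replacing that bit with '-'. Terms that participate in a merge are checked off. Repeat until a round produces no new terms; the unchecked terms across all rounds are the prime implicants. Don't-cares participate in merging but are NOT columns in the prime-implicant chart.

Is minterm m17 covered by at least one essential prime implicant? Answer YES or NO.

YES

size-2^0 implicants → 00000(✓)  00001(✓)  00100(✓)  00101(✓)  00110(✓)  00111(✓)  01010(✓)  01011(✓)  01100(✓)  01101(✓)  01111(✓)  10000(✓)  10001(✓)  10010(✓)  10100(✓)  10101(✓)  10110(✓)  10111(✓)  11010(✓)  11100(✓)  11101(✓)  11110(✓)  11111(✓)
size-2^1 implicants → -0000(✓)  -0001(✓)  -0100(✓)  -0101(✓)  -0110(✓)  -0111(✓)  -1010  -1100(✓)  -1101(✓)  -1111(✓)  0-100(✓)  0-101(✓)  0-111(✓)  00-00(✓)  00-01(✓)  0000-(✓)  001-0(✓)  001-1(✓)  0010-(✓)  0011-(✓)  01-11  0101-  011-1(✓)  0110-(✓)  1-010(✓)  1-100(✓)  1-101(✓)  1-110(✓)  1-111(✓)  10-00(✓)  10-01(✓)  10-10(✓)  100-0(✓)  1000-(✓)  101-0(✓)  101-1(✓)  1010-(✓)  1011-(✓)  11-10(✓)  111-0(✓)  111-1(✓)  1110-(✓)  1111-(✓)
size-2^2 implicants → --100(✓)  --101(✓)  --111(✓)  -0-00(✓)  -0-01(✓)  -000-(✓)  -01-0(✓)  -01-1(✓)  -010-(✓)  -011-(✓)  -11-1(✓)  -110-(✓)  0-1-1(✓)  0-10-(✓)  00-0-(✓)  001--(✓)  1--10  1-1-0(✓)  1-1-1(✓)  1-10-(✓)  1-11-(✓)  10--0  10-0-(✓)  101--(✓)  111--(✓)
size-2^3 implicants → --1-1  --10-  -0-0-  -01--  1-1--
Unchecked terms (primes): --1-1, --10-, -0-0-, -01--, -1010, 01-11, 0101-, 1--10, 1-1--, 10--0
Minterm coverage:
  m0 ⊆ -0-0- [E]
  m4 ⊆ --10-,-0-0-,-01--
  m5 ⊆ --1-1,--10-,-0-0-,-01--
  m6 ⊆ -01-- [E]
  m7 ⊆ --1-1,-01--
  m10 ⊆ -1010,0101-
  m12 ⊆ --10- [E]
  m13 ⊆ --1-1,--10-
  m15 ⊆ --1-1,01-11
  m16 ⊆ -0-0-,10--0
  m17 ⊆ -0-0- [E]
  m18 ⊆ 1--10,10--0
  m20 ⊆ --10-,-0-0-,-01--,1-1--,10--0
  m21 ⊆ --1-1,--10-,-0-0-,-01--,1-1--
  m22 ⊆ -01--,1--10,1-1--,10--0
  m26 ⊆ -1010,1--10
  m28 ⊆ --10-,1-1--
  m29 ⊆ --1-1,--10-,1-1--
  m30 ⊆ 1--10,1-1--
  m31 ⊆ --1-1,1-1--
E = {--10-, -0-0-, -01--}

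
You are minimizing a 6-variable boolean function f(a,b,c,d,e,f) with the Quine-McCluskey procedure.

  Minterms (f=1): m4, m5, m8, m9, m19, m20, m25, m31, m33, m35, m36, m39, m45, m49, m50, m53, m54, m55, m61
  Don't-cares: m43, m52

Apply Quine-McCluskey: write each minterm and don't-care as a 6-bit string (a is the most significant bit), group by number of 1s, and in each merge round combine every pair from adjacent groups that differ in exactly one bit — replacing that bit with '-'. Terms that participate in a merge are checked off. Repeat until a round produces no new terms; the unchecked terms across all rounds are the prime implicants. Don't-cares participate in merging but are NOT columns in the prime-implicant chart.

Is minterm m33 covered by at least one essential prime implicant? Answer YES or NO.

size-2^0 implicants → 000100(✓)  000101(✓)  001000(✓)  001001(✓)  010011  010100(✓)  011001(✓)  011111  100001(✓)  100011(✓)  100100(✓)  100111(✓)  101011(✓)  101101(✓)  110001(✓)  110010(✓)  110100(✓)  110101(✓)  110110(✓)  110111(✓)  111101(✓)
size-2^1 implicants → -00100(✓)  -10100(✓)  0-0100(✓)  0-1001  00010-  00100-  1-0001  1-0100(✓)  1-0111  1-1101  10-011  100-11  1000-1  11-101  110-01  110-10  1101-0(✓)  1101-1(✓)  11010-(✓)  11011-(✓)
size-2^2 implicants → --0100  1101--
Unchecked terms (primes): --0100, 0-1001, 00010-, 00100-, 010011, 011111, 1-0001, 1-0111, 1-1101, 10-011, 100-11, 1000-1, 11-101, 110-01, 110-10, 1101--
Minterm coverage:
  m4 ⊆ --0100,00010-
  m5 ⊆ 00010- [E]
  m8 ⊆ 00100- [E]
  m9 ⊆ 0-1001,00100-
  m19 ⊆ 010011 [E]
  m20 ⊆ --0100 [E]
  m25 ⊆ 0-1001 [E]
  m31 ⊆ 011111 [E]
  m33 ⊆ 1-0001,1000-1
  m35 ⊆ 10-011,100-11,1000-1
  m36 ⊆ --0100 [E]
  m39 ⊆ 1-0111,100-11
  m45 ⊆ 1-1101 [E]
  m49 ⊆ 1-0001,110-01
  m50 ⊆ 110-10 [E]
  m53 ⊆ 11-101,110-01,1101--
  m54 ⊆ 110-10,1101--
  m55 ⊆ 1-0111,1101--
  m61 ⊆ 1-1101,11-101
E = {--0100, 0-1001, 00010-, 00100-, 010011, 011111, 1-1101, 110-10}

NO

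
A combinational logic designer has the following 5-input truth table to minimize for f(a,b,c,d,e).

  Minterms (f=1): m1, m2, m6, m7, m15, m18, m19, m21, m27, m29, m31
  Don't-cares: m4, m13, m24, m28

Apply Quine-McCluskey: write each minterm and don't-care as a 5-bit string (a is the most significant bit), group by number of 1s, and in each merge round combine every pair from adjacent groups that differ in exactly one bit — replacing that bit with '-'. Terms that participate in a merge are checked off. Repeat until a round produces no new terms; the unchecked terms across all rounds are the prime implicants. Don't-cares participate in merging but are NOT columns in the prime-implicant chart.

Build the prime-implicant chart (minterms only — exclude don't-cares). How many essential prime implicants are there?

[col 0] 00001, 00010*, 00100*, 00110*, 00111*, 01101*, 01111*, 10010*, 10011*, 10101*, 11000*, 11011*, 11100*, 11101*, 11111*
[col 1] -0010, -1101*, -1111*, 0-111, 00-10, 001-0, 0011-, 011-1*, 1-011, 1-101, 1001-, 11-00, 11-11, 111-1*, 1110-
[col 2] -11-1
Prime implicants: -0010, -11-1, 0-111, 00-10, 00001, 001-0, 0011-, 1-011, 1-101, 1001-, 11-00, 11-11, 1110-
PI chart (minterm → PIs covering it):
  1 | 00001  (sole → essential)
  2 | -0010,00-10
  6 | 00-10,001-0,0011-
  7 | 0-111,0011-
  15 | -11-1,0-111
  18 | -0010,1001-
  19 | 1-011,1001-
  21 | 1-101  (sole → essential)
  27 | 1-011,11-11
  29 | -11-1,1-101,1110-
  31 | -11-1,11-11
Essential prime implicants: 00001, 1-101

2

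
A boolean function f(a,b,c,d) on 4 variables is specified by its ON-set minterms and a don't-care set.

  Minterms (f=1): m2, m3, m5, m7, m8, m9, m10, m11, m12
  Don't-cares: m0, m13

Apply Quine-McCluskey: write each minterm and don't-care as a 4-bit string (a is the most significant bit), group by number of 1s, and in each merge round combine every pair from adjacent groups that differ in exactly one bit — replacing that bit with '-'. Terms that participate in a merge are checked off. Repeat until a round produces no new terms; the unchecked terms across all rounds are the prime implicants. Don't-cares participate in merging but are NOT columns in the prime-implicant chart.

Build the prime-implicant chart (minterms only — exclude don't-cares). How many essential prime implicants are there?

1

Round 0: 0000✓ 0010✓ 0011✓ 0101✓ 0111✓ 1000✓ 1001✓ 1010✓ 1011✓ 1100✓ 1101✓
Round 1: -000✓ -010✓ -011✓ -101 0-11 00-0✓ 001-✓ 01-1 1-00✓ 1-01✓ 10-0✓ 10-1✓ 100-✓ 101-✓ 110-✓
Round 2: -0-0 -01- 1-0- 10--
PIs = {-0-0, -01-, -101, 0-11, 01-1, 1-0-, 10--}
Coverage chart:
  m2: -0-0,-01-
  m3: -01-,0-11
  m5: -101,01-1
  m7: 0-11,01-1
  m8: -0-0,1-0-,10--
  m9: 1-0-,10--
  m10: -0-0,-01-,10--
  m11: -01-,10--
  m12: 1-0- ←essential
Essential: 1-0-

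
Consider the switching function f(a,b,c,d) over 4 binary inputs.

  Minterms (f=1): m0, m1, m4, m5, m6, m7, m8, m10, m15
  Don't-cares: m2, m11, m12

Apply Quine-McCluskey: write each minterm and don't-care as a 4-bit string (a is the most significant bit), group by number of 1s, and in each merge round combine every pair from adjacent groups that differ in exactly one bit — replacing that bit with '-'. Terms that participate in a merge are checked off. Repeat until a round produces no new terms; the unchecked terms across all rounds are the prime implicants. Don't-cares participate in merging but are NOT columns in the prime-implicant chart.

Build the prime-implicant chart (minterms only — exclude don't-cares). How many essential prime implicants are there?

1

Round 0: 0000✓ 0001✓ 0010✓ 0100✓ 0101✓ 0110✓ 0111✓ 1000✓ 1010✓ 1011✓ 1100✓ 1111✓
Round 1: -000✓ -010✓ -100✓ -111 0-00✓ 0-01✓ 0-10✓ 00-0✓ 000-✓ 01-0✓ 01-1✓ 010-✓ 011-✓ 1-00✓ 1-11 10-0✓ 101-
Round 2: --00 -0-0 0--0 0-0- 01--
PIs = {--00, -0-0, -111, 0--0, 0-0-, 01--, 1-11, 101-}
Coverage chart:
  m0: --00,-0-0,0--0,0-0-
  m1: 0-0- ←essential
  m4: --00,0--0,0-0-,01--
  m5: 0-0-,01--
  m6: 0--0,01--
  m7: -111,01--
  m8: --00,-0-0
  m10: -0-0,101-
  m15: -111,1-11
Essential: 0-0-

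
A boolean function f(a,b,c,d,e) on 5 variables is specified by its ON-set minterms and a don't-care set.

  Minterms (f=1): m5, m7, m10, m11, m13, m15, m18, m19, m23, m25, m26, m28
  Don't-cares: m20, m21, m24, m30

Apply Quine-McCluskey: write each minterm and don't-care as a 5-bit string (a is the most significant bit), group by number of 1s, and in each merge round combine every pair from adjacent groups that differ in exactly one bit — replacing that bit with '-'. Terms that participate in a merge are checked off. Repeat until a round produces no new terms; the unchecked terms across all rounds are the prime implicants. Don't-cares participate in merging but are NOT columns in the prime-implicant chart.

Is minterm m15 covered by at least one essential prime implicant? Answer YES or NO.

YES

[col 0] 00101*, 00111*, 01010*, 01011*, 01101*, 01111*, 10010*, 10011*, 10100*, 10101*, 10111*, 11000*, 11001*, 11010*, 11100*, 11110*
[col 1] -0101*, -0111*, -1010, 0-101*, 0-111*, 001-1*, 01-11, 0101-, 011-1*, 1-010, 1-100, 10-11, 1001-, 101-1*, 1010-, 11-00*, 11-10*, 110-0*, 1100-, 111-0*
[col 2] -01-1, 0-1-1, 11--0
Prime implicants: -01-1, -1010, 0-1-1, 01-11, 0101-, 1-010, 1-100, 10-11, 1001-, 1010-, 11--0, 1100-
PI chart (minterm → PIs covering it):
  5 | -01-1,0-1-1
  7 | -01-1,0-1-1
  10 | -1010,0101-
  11 | 01-11,0101-
  13 | 0-1-1  (sole → essential)
  15 | 0-1-1,01-11
  18 | 1-010,1001-
  19 | 10-11,1001-
  23 | -01-1,10-11
  25 | 1100-  (sole → essential)
  26 | -1010,1-010,11--0
  28 | 1-100,11--0
Essential prime implicants: 0-1-1, 1100-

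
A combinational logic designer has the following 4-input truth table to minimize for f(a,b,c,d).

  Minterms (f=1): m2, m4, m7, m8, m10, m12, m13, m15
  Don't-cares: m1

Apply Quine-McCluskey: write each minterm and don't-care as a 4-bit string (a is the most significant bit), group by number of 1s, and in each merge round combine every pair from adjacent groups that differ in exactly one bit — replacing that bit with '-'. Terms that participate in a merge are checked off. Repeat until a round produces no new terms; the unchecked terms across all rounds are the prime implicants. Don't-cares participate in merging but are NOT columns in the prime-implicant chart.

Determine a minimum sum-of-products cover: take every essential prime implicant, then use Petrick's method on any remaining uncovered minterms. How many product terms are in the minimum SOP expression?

size-2^0 implicants → 0001  0010(✓)  0100(✓)  0111(✓)  1000(✓)  1010(✓)  1100(✓)  1101(✓)  1111(✓)
size-2^1 implicants → -010  -100  -111  1-00  10-0  11-1  110-
Unchecked terms (primes): -010, -100, -111, 0001, 1-00, 10-0, 11-1, 110-
Minterm coverage:
  m2 ⊆ -010 [E]
  m4 ⊆ -100 [E]
  m7 ⊆ -111 [E]
  m8 ⊆ 1-00,10-0
  m10 ⊆ -010,10-0
  m12 ⊆ -100,1-00,110-
  m13 ⊆ 11-1,110-
  m15 ⊆ -111,11-1
E = {-010, -100, -111}
Petrick residual → 1-00, 11-1
Cover = b'cd' + bc'd' + bcd + ac'd' + abd  |cover|=5

5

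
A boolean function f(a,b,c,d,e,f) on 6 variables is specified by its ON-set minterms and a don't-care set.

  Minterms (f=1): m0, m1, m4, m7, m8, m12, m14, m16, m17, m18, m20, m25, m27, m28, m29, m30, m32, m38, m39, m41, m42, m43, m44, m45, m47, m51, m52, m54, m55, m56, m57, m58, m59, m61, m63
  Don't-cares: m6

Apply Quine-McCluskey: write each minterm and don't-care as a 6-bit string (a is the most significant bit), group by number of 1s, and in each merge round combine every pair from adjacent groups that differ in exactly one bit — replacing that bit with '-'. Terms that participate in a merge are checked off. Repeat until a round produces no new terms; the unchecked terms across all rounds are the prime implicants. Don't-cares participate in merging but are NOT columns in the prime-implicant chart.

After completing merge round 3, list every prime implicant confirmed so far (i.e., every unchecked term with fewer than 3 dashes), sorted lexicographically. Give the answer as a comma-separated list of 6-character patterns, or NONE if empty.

-00000, -0011-, -01100, -10100, -11-01, -110-1, 0--100, 0-0-00, 0-000-, 0-11-0, 00--00, 00-1-0, 01-001, 0100-0, 01110-, 1--111, 1-011-, 1-101-, 10110-, 11--11, 1101-0, 1110--

[col 0] 000000*, 000001*, 000100*, 000110*, 000111*, 001000*, 001100*, 001110*, 010000*, 010001*, 010010*, 010100*, 011001*, 011011*, 011100*, 011101*, 011110*, 100000*, 100110*, 100111*, 101001*, 101010*, 101011*, 101100*, 101101*, 101111*, 110011*, 110100*, 110110*, 110111*, 111000*, 111001*, 111010*, 111011*, 111101*, 111111*
[col 1] -00000, -00110*, -00111*, -01100, -10100, -11001*, -11011*, -11101*, 0-0000*, 0-0001*, 0-0100*, 0-1100*, 0-1110*, 00-000*, 00-100*, 00-110*, 000-00*, 00000-*, 0001-0*, 00011-*, 001-00*, 0011-0*, 01-001, 01-100*, 010-00*, 0100-0, 01000-*, 011-01*, 0110-1*, 0111-0*, 01110-, 1-0110*, 1-0111*, 1-1001*, 1-1010*, 1-1011*, 1-1101*, 1-1111*, 10-111*, 10011-*, 101-01*, 101-11*, 1010-1*, 10101-*, 1011-1*, 10110-, 11-011*, 11-111*, 110-11*, 1101-0, 11011-*, 111-01*, 111-11*, 1110-0*, 1110-1*, 11100-*, 11101-*, 1111-1*
[col 2] -0011-, -11-01, -110-1, 0--100, 0-0-00, 0-000-, 0-11-0, 00--00, 00-1-0, 1--111, 1-011-, 1-1-01*, 1-1-11*, 1-10-1*, 1-101-, 1-11-1*, 101--1*, 11--11, 111--1*, 1110--
[col 3] 1-1--1
Prime implicants: -00000, -0011-, -01100, -10100, -11-01, -110-1, 0--100, 0-0-00, 0-000-, 0-11-0, 00--00, 00-1-0, 01-001, 0100-0, 01110-, 1--111, 1-011-, 1-1--1, 1-101-, 10110-, 11--11, 1101-0, 1110--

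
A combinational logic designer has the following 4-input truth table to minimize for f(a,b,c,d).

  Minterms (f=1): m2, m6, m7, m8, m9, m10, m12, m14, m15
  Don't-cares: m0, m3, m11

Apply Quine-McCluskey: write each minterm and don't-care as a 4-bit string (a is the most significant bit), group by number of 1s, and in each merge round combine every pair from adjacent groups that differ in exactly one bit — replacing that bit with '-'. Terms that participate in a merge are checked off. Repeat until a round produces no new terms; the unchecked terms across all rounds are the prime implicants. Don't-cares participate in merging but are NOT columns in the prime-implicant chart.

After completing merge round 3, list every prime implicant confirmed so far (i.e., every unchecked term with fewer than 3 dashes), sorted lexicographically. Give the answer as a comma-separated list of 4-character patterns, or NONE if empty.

size-2^0 implicants → 0000(✓)  0010(✓)  0011(✓)  0110(✓)  0111(✓)  1000(✓)  1001(✓)  1010(✓)  1011(✓)  1100(✓)  1110(✓)  1111(✓)
size-2^1 implicants → -000(✓)  -010(✓)  -011(✓)  -110(✓)  -111(✓)  0-10(✓)  0-11(✓)  00-0(✓)  001-(✓)  011-(✓)  1-00(✓)  1-10(✓)  1-11(✓)  10-0(✓)  10-1(✓)  100-(✓)  101-(✓)  11-0(✓)  111-(✓)
size-2^2 implicants → --10(✓)  --11(✓)  -0-0  -01-(✓)  -11-(✓)  0-1-(✓)  1--0  1-1-(✓)  10--
size-2^3 implicants → --1-
Unchecked terms (primes): --1-, -0-0, 1--0, 10--

-0-0, 1--0, 10--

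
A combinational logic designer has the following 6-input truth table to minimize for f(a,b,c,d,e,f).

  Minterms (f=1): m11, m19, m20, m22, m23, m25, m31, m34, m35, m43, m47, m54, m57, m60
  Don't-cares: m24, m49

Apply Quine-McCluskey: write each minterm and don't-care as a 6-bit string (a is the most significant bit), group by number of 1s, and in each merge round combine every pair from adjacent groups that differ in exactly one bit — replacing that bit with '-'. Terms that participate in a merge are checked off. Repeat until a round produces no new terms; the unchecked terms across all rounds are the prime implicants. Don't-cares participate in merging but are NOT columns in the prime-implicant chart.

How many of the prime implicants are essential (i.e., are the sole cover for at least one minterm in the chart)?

size-2^0 implicants → 001011(✓)  010011(✓)  010100(✓)  010110(✓)  010111(✓)  011000(✓)  011001(✓)  011111(✓)  100010(✓)  100011(✓)  101011(✓)  101111(✓)  110001(✓)  110110(✓)  111001(✓)  111100
size-2^1 implicants → -01011  -10110  -11001  01-111  010-11  0101-0  01011-  01100-  10-011  10001-  101-11  11-001
Unchecked terms (primes): -01011, -10110, -11001, 01-111, 010-11, 0101-0, 01011-, 01100-, 10-011, 10001-, 101-11, 11-001, 111100
Minterm coverage:
  m11 ⊆ -01011 [E]
  m19 ⊆ 010-11 [E]
  m20 ⊆ 0101-0 [E]
  m22 ⊆ -10110,0101-0,01011-
  m23 ⊆ 01-111,010-11,01011-
  m25 ⊆ -11001,01100-
  m31 ⊆ 01-111 [E]
  m34 ⊆ 10001- [E]
  m35 ⊆ 10-011,10001-
  m43 ⊆ -01011,10-011,101-11
  m47 ⊆ 101-11 [E]
  m54 ⊆ -10110 [E]
  m57 ⊆ -11001,11-001
  m60 ⊆ 111100 [E]
E = {-01011, -10110, 01-111, 010-11, 0101-0, 10001-, 101-11, 111100}

8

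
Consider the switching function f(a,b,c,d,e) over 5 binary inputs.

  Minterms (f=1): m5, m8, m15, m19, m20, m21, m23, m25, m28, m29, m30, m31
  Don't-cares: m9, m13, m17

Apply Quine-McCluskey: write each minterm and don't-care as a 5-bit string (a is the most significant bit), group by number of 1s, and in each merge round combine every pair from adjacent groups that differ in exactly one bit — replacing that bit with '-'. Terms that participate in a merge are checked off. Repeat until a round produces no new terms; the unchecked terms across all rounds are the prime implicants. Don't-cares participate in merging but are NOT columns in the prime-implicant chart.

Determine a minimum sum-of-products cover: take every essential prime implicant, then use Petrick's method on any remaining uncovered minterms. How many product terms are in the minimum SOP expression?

Round 0: 00101✓ 01000✓ 01001✓ 01101✓ 01111✓ 10001✓ 10011✓ 10100✓ 10101✓ 10111✓ 11001✓ 11100✓ 11101✓ 11110✓ 11111✓
Round 1: -0101✓ -1001✓ -1101✓ -1111✓ 0-101✓ 01-01✓ 0100- 011-1✓ 1-001✓ 1-100✓ 1-101✓ 1-111✓ 10-01✓ 10-11✓ 100-1✓ 101-1✓ 1010-✓ 11-01✓ 111-0✓ 111-1✓ 1110-✓ 1111-✓
Round 2: --101 -1-01 -11-1 1--01 1-1-1 1-10- 10--1 111--
PIs = {--101, -1-01, -11-1, 0100-, 1--01, 1-1-1, 1-10-, 10--1, 111--}
Coverage chart:
  m5: --101 ←essential
  m8: 0100- ←essential
  m15: -11-1 ←essential
  m19: 10--1 ←essential
  m20: 1-10- ←essential
  m21: --101,1--01,1-1-1,1-10-,10--1
  m23: 1-1-1,10--1
  m25: -1-01,1--01
  m28: 1-10-,111--
  m29: --101,-1-01,-11-1,1--01,1-1-1,1-10-,111--
  m30: 111-- ←essential
  m31: -11-1,1-1-1,111--
Essential: --101, -11-1, 0100-, 1-10-, 10--1, 111--
Petrick residual → -1-01
Min cover (7 terms): cd'e + bd'e + bce + a'bc'd' + acd' + ab'e + abc

7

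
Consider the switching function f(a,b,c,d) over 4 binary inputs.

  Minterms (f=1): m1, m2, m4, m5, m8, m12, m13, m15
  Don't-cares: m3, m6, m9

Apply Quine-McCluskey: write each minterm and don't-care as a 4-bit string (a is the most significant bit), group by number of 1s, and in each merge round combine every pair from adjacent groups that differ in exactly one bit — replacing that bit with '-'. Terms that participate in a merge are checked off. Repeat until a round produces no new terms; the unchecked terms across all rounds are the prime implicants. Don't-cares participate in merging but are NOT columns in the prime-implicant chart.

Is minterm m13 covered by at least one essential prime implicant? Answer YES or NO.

size-2^0 implicants → 0001(✓)  0010(✓)  0011(✓)  0100(✓)  0101(✓)  0110(✓)  1000(✓)  1001(✓)  1100(✓)  1101(✓)  1111(✓)
size-2^1 implicants → -001(✓)  -100(✓)  -101(✓)  0-01(✓)  0-10  00-1  001-  01-0  010-(✓)  1-00(✓)  1-01(✓)  100-(✓)  11-1  110-(✓)
size-2^2 implicants → --01  -10-  1-0-
Unchecked terms (primes): --01, -10-, 0-10, 00-1, 001-, 01-0, 1-0-, 11-1
Minterm coverage:
  m1 ⊆ --01,00-1
  m2 ⊆ 0-10,001-
  m4 ⊆ -10-,01-0
  m5 ⊆ --01,-10-
  m8 ⊆ 1-0- [E]
  m12 ⊆ -10-,1-0-
  m13 ⊆ --01,-10-,1-0-,11-1
  m15 ⊆ 11-1 [E]
E = {1-0-, 11-1}

YES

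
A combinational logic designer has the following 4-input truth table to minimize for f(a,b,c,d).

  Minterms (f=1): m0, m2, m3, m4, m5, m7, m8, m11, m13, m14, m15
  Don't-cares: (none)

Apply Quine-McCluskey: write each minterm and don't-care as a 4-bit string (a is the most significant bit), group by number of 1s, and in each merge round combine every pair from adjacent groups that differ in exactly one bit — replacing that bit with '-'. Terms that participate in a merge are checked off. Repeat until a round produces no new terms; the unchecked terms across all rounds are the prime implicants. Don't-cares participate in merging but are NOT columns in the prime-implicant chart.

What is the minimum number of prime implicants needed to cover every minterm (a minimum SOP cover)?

6

[col 0] 0000*, 0010*, 0011*, 0100*, 0101*, 0111*, 1000*, 1011*, 1101*, 1110*, 1111*
[col 1] -000, -011*, -101*, -111*, 0-00, 0-11*, 00-0, 001-, 01-1*, 010-, 1-11*, 11-1*, 111-
[col 2] --11, -1-1
Prime implicants: --11, -000, -1-1, 0-00, 00-0, 001-, 010-, 111-
PI chart (minterm → PIs covering it):
  0 | -000,0-00,00-0
  2 | 00-0,001-
  3 | --11,001-
  4 | 0-00,010-
  5 | -1-1,010-
  7 | --11,-1-1
  8 | -000  (sole → essential)
  11 | --11  (sole → essential)
  13 | -1-1  (sole → essential)
  14 | 111-  (sole → essential)
  15 | --11,-1-1,111-
Essential prime implicants: --11, -000, -1-1, 111-
Petrick residual → 0-00, 00-0
Minimum SOP uses 6 PIs: cd + b'c'd' + bd + a'c'd' + a'b'd' + abc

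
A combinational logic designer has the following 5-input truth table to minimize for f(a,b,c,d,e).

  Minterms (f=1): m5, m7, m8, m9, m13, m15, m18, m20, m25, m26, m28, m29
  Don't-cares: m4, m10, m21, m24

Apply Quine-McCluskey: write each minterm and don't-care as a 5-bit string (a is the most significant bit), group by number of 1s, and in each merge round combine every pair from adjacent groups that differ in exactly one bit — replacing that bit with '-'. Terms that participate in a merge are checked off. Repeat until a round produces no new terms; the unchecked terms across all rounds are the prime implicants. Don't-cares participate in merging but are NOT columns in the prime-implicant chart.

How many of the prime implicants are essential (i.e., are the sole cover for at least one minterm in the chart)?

[col 0] 00100*, 00101*, 00111*, 01000*, 01001*, 01010*, 01101*, 01111*, 10010*, 10100*, 10101*, 11000*, 11001*, 11010*, 11100*, 11101*
[col 1] -0100*, -0101*, -1000*, -1001*, -1010*, -1101*, 0-101*, 0-111*, 001-1*, 0010-*, 01-01*, 010-0*, 0100-*, 011-1*, 1-010, 1-100*, 1-101*, 1010-*, 11-00*, 11-01*, 110-0*, 1100-*, 1110-*
[col 2] --101, -010-, -1-01, -10-0, -100-, 0-1-1, 1-10-, 11-0-
Prime implicants: --101, -010-, -1-01, -10-0, -100-, 0-1-1, 1-010, 1-10-, 11-0-
PI chart (minterm → PIs covering it):
  5 | --101,-010-,0-1-1
  7 | 0-1-1  (sole → essential)
  8 | -10-0,-100-
  9 | -1-01,-100-
  13 | --101,-1-01,0-1-1
  15 | 0-1-1  (sole → essential)
  18 | 1-010  (sole → essential)
  20 | -010-,1-10-
  25 | -1-01,-100-,11-0-
  26 | -10-0,1-010
  28 | 1-10-,11-0-
  29 | --101,-1-01,1-10-,11-0-
Essential prime implicants: 0-1-1, 1-010

2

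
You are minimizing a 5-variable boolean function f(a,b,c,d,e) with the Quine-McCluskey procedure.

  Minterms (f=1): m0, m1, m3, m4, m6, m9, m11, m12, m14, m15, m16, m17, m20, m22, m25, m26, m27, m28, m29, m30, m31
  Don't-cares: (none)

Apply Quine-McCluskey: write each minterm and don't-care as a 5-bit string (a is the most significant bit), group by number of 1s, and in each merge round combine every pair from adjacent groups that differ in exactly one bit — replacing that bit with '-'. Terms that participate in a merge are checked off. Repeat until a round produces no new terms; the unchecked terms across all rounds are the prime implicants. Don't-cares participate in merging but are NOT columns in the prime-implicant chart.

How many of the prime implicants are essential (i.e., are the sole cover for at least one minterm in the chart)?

[col 0] 00000*, 00001*, 00011*, 00100*, 00110*, 01001*, 01011*, 01100*, 01110*, 01111*, 10000*, 10001*, 10100*, 10110*, 11001*, 11010*, 11011*, 11100*, 11101*, 11110*, 11111*
[col 1] -0000*, -0001*, -0100*, -0110*, -1001*, -1011*, -1100*, -1110*, -1111*, 0-001*, 0-011*, 0-100*, 0-110*, 00-00*, 000-1*, 0000-*, 001-0*, 01-11*, 010-1*, 011-0*, 0111-*, 1-001*, 1-100*, 1-110*, 10-00*, 1000-*, 101-0*, 11-01*, 11-10*, 11-11*, 110-1*, 1101-*, 111-0*, 111-1*, 1110-*, 1111-*
[col 2] --001, --100*, --110*, -0-00, -000-, -01-0*, -1-11, -10-1, -11-0*, -111-, 0-0-1, 0-1-0*, 1-1-0*, 11--1, 11-1-, 111--
[col 3] --1-0
Prime implicants: --001, --1-0, -0-00, -000-, -1-11, -10-1, -111-, 0-0-1, 11--1, 11-1-, 111--
PI chart (minterm → PIs covering it):
  0 | -0-00,-000-
  1 | --001,-000-,0-0-1
  3 | 0-0-1  (sole → essential)
  4 | --1-0,-0-00
  6 | --1-0  (sole → essential)
  9 | --001,-10-1,0-0-1
  11 | -1-11,-10-1,0-0-1
  12 | --1-0  (sole → essential)
  14 | --1-0,-111-
  15 | -1-11,-111-
  16 | -0-00,-000-
  17 | --001,-000-
  20 | --1-0,-0-00
  22 | --1-0  (sole → essential)
  25 | --001,-10-1,11--1
  26 | 11-1-  (sole → essential)
  27 | -1-11,-10-1,11--1,11-1-
  28 | --1-0,111--
  29 | 11--1,111--
  30 | --1-0,-111-,11-1-,111--
  31 | -1-11,-111-,11--1,11-1-,111--
Essential prime implicants: --1-0, 0-0-1, 11-1-

3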